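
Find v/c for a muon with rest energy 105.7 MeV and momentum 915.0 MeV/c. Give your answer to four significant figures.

pc/(mc²) = 915.0/105.7 = 8.6566 = βγ = β/√(1−β²).
So β² = x²/(1 + x²) with x = 8.6566: x² = 74.9367, β² = 74.9367/75.9367 = 0.986831, β = 0.9934.

0.9934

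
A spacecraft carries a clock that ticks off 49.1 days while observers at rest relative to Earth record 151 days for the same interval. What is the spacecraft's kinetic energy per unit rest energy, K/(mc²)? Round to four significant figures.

The time-dilation ratio gives γ = 151/49.1 = 3.07536.
K/(mc²) = γ − 1 = 3.07536 − 1 = 2.075.

2.075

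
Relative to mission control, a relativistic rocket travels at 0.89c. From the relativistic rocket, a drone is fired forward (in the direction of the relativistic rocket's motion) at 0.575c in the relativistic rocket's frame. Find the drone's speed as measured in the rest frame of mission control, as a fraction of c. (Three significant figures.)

Relativistic velocity addition: u = (u' + v)/(1 + u'v/c²), with u' = 0.575c and v = 0.89c.
Numerator: 0.575 + 0.89 = 1.465. Denominator: 1 + (0.575)(0.89) = 1.51175.
u = 1.465/1.51175 = 0.96908, so the speed is 0.969c.

0.969c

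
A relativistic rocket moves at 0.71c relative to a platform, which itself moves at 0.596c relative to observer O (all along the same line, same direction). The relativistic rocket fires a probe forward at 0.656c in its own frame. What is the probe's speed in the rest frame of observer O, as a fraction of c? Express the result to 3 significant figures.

Apply u = (u'+v)/(1+u'v) twice. Probe in the platform frame: (0.656+0.71)/(1+0.656·0.71) = 1.366/1.46576 = 0.93194c.
That velocity, transformed to the rest frame of observer O: (0.93194+0.596)/(1+0.93194·0.596) = 1.52794/1.55543624 = 0.98232c.

0.982c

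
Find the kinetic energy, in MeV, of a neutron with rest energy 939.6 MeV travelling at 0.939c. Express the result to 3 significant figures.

γ = 1/√(1 − β²) = 1/√(1 − 0.881721) = 1/√0.118279 = 1/0.343917 = 2.9077.
Kinetic energy: K = (γ − 1)mc² = (2.9077 − 1) × 939.6 MeV = 1.9077 × 939.6 = 1790 MeV.

1790 MeV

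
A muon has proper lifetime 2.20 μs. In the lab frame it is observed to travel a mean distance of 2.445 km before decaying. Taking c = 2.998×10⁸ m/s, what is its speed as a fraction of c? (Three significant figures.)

Let x = d/(cτ) = 2445 m / (2.998×10⁸ m/s × 2.200×10^-6 s) = 3.707. Since d = βγcτ, x = βγ = β/√(1−β²).
Solving: β² = x²/(1+x²) = 13.7418/14.7418 = 0.932166, so β = 0.965.

0.965c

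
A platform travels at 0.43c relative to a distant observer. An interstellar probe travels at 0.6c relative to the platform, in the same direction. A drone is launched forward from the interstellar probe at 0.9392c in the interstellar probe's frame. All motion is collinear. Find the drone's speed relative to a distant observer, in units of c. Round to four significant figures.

First combine the drone and interstellar probe (S''→S'): u₁ = (0.9392 + 0.6)/(1 + 0.9392×0.6) = 1.5392/1.56352 = 0.98445.
Then combine with the platform (S'→S): u = (0.98445 + 0.43)/(1 + 0.98445×0.43) = 1.41445/1.4233135 = 0.99377.

0.9938c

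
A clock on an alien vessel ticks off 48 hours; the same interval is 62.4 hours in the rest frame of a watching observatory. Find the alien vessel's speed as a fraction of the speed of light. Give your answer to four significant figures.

0.6390c

γ = Δt/Δτ = 62.4/48 = 1.3.
β = √(1 − 1/γ²) = √(1 − 0.591716) = √0.408284 = 0.6390.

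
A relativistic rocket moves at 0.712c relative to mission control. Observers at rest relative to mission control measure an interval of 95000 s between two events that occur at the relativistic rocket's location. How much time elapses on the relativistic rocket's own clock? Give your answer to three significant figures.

66700 s

With β = 0.712, γ = 1/√(1 − 0.712²) = 1/√0.493056 = 1.4241.
The relativistic rocket's clock runs slow as seen from mission control, so Δτ = Δt/γ = 95000/1.4241 = 66700 s.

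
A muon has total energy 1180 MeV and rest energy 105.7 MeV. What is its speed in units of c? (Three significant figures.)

0.996c

Total energy E = γmc² gives γ = 1180/105.7 = 11.164.
Hence β = √(1 − 1/γ²) = √(1 − 0.00802344) = √0.99197656 = 0.996.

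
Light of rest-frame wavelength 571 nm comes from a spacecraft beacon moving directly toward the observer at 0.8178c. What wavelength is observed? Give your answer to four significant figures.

Relativistic Doppler for wavelength: λ_obs = λ_src · √((1−β)/(1+β)).
With β = 0.8178: factor = √(0.1822/1.8178) = 0.31659.
λ_obs = 571 × 0.31659 = 180.8 nm.

180.8 nm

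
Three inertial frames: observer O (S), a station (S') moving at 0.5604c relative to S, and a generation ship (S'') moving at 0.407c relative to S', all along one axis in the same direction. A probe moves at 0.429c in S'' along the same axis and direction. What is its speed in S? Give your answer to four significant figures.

First combine the probe and generation ship (S''→S'): u₁ = (0.429 + 0.407)/(1 + 0.429×0.407) = 0.836/1.174603 = 0.71173.
Then combine with the station (S'→S): u = (0.71173 + 0.5604)/(1 + 0.71173×0.5604) = 1.27213/1.398853492 = 0.90941.

0.9094c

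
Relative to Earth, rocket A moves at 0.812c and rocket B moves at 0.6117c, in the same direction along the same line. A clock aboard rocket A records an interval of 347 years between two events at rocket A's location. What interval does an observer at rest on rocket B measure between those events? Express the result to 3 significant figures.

378 years

The velocity of rocket A relative to rocket B is (0.812 − 0.6117)c / (1 − 0.812×0.6117) = 0.39797c; relative speed 0.39797c.
γ for this relative speed: γ = 1/√(1 − 0.15838) = 1.09.
Rocket A's interval is proper; time dilation gives Δt_B = γΔτ = 1.09 × 347 years = 378 years.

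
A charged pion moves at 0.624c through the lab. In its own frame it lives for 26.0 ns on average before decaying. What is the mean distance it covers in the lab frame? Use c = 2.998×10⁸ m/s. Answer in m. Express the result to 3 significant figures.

γ = 1/√(1 − β²) = 1/√(1 − 0.389376) = 1/√0.610624 = 1/0.781424 = 1.2797.
Lab-frame lifetime: Δt = γτ = 1.2797 × 26.0 ns = 33.272 ns.
Distance: d = vΔt = 0.624 × 2.998×10⁸ m/s × 3.3272×10^-8 s = 6.22 m.

6.22 m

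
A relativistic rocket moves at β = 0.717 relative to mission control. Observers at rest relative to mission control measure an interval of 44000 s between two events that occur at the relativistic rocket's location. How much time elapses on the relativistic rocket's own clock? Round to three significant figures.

30700 s

With β = 0.717, γ = 1/√(1 − 0.717²) = 1/√0.485911 = 1.4346.
The moving clock records proper time: Δτ = Δt/γ = 44000/1.4346 = 30700 s.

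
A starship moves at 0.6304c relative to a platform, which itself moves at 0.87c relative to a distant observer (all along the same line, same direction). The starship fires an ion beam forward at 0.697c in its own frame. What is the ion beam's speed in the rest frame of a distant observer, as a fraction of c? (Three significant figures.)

Compose velocities in two stages. Stage 1 (into S'): u₁ = (0.697+0.6304)/(1+0.697×0.6304) = 0.9222.
Stage 2 (into S): u = (0.9222+0.87)/(1+0.9222×0.87) = 0.99439, so the speed is 0.994c.

0.994c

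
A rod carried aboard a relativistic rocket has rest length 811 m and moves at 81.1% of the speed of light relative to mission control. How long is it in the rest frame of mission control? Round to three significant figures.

474 m

β² = 0.657721, so γ = 1/√0.342279 = 1.7093.
Along the direction of motion the measured length is L₀/γ = 811/1.7093 = 474 m.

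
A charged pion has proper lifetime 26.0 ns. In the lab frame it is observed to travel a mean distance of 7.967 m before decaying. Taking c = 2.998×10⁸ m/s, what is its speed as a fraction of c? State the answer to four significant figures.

Let x = d/(cτ) = 7.967 m / (2.998×10⁸ m/s × 2.600×10^-8 s) = 1.0221. Since d = βγcτ, x = βγ = β/√(1−β²).
Solving: β² = x²/(1+x²) = 1.04469/2.04469 = 0.510928, so β = 0.7148.

0.7148c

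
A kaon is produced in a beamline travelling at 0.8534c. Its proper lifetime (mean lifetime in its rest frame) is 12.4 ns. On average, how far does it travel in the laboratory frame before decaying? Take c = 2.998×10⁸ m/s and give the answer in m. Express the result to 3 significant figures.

Lorentz factor: γ = (1 − 0.72829156)^(−1/2) = 1.9184.
Lab-frame lifetime: Δt = γτ = 1.9184 × 12.4 ns = 23.788 ns.
Distance: d = vΔt = 0.8534 × 2.998×10⁸ m/s × 2.3788×10^-8 s = 6.09 m.

6.09 m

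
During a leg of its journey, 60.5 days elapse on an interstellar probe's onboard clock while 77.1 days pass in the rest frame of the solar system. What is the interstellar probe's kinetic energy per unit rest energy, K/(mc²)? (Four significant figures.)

0.2744

From Δt = γΔτ: γ = 77.1/60.5 = 1.27438.
K/(mc²) = γ − 1 = 1.27438 − 1 = 0.2744.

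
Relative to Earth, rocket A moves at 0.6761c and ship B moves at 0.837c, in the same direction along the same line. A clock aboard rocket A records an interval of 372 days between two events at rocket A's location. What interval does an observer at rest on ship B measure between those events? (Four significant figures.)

Transform rocket A's velocity into ship B's frame: (0.6761 − 0.837)/(1 − 0.6761·0.837) = −0.1609/0.4341043, so the relative speed is 0.37065c.
At |u| = 0.37065c, γ = (1 − 0.137381)^(−1/2) = 1.0767.
The clock on rocket A records proper time, so ship B measures Δt = γΔτ = 1.0767 × 372 = 400.5 days.

400.5 days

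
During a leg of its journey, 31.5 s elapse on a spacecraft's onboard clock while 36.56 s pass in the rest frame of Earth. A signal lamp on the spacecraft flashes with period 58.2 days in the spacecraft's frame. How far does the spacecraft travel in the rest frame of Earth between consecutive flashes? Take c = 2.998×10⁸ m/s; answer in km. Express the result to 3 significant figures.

8.88×10^11 km

The time-dilation ratio gives γ = 36.56/31.5 = 1.16063.
β = √(1 − 1/γ²) = 0.50759. Lab-frame period = γτ = 1.16063×58.2 days = 67.549 days. Distance = βc × γτ = 0.50759 × 2.998×10⁸ m/s × 5836233.6 s = 8.8813×10^14 m = 8.88×10^11 km.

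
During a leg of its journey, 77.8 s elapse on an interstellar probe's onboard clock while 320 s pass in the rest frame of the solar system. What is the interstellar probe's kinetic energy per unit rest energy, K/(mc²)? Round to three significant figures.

The time-dilation ratio gives γ = 320/77.8 = 4.11311.
Since K = (γ−1)mc², K/(mc²) = 4.11311 − 1 = 3.11.

3.11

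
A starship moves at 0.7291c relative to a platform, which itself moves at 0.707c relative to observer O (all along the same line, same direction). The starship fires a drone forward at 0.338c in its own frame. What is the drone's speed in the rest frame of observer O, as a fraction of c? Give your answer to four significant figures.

Apply u = (u'+v)/(1+u'v) twice. Drone in the platform frame: (0.338+0.7291)/(1+0.338·0.7291) = 1.0671/1.2464358 = 0.85612c.
That velocity, transformed to the rest frame of observer O: (0.85612+0.707)/(1+0.85612·0.707) = 1.56312/1.60527684 = 0.97374c.

0.9737c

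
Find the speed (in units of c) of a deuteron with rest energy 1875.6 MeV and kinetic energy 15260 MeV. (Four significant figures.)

γ = 1 + K/(mc²) = 1 + 15260/1875.6 = 9.1361.
β = √(1 − 1/γ²) = √(1 − 0.0119806) = √0.9880194 = 0.9940.

0.9940c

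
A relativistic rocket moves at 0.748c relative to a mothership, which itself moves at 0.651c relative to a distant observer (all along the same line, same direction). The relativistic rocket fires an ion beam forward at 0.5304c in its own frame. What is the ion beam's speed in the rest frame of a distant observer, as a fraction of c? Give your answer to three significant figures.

0.981c

Apply u = (u'+v)/(1+u'v) twice. Ion beam in the mothership frame: (0.5304+0.748)/(1+0.5304·0.748) = 1.2784/1.3967392 = 0.91527c.
That velocity, transformed to the rest frame of a distant observer: (0.91527+0.651)/(1+0.91527·0.651) = 1.56627/1.59584077 = 0.98147c.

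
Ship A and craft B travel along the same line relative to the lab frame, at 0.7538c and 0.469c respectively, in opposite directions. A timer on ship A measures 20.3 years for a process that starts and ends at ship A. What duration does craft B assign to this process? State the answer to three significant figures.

47.3 years

Speed of ship A in craft B's frame: u = (v_A + v_B)/(1 + v_A v_B/c²) = (0.7538 + 0.469)/(1 + 0.7538×0.469) = 1.2228/1.3535322 = 0.90341; |u| = 0.90341c.
At |u| = 0.90341c, γ = (1 − 0.81615)^(−1/2) = 2.3322.
The clock on ship A records proper time, so craft B measures Δt = γΔτ = 2.3322 × 20.3 = 47.3 years.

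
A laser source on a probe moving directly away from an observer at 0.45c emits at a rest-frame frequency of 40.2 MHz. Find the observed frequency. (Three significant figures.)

Relativistic Doppler (source moving away): f_obs = f_src · √((1−β)/(1+β)).
With β = 0.45: factor = √(0.55/1.45) = 0.61588.
f_obs = 40.2 × 0.61588 = 24.8 MHz.

24.8 MHz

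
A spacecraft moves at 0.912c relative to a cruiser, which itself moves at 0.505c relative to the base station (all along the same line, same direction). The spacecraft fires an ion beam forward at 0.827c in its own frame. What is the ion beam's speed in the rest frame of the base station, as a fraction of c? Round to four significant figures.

0.9971c

Apply u = (u'+v)/(1+u'v) twice. Ion beam in the cruiser frame: (0.827+0.912)/(1+0.827·0.912) = 1.739/1.754224 = 0.99132c.
That velocity, transformed to the rest frame of the base station: (0.99132+0.505)/(1+0.99132·0.505) = 1.49632/1.5006166 = 0.99714c.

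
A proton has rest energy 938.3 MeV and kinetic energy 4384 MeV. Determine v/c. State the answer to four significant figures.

0.9843

K = (γ−1)mc², so γ = 1 + 4384/938.3 = 5.6723.
Then v/c = √(1 − γ⁻²) = √(1 − 0.03108) = √0.96892 = 0.9843.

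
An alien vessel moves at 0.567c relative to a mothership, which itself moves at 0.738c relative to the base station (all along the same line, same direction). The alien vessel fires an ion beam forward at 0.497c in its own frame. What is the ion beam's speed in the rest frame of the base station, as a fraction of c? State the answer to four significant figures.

0.9724c

First combine the ion beam and alien vessel (S''→S'): u₁ = (0.497 + 0.567)/(1 + 0.497×0.567) = 1.064/1.281799 = 0.83008.
Then combine with the mothership (S'→S): u = (0.83008 + 0.738)/(1 + 0.83008×0.738) = 1.56808/1.61259904 = 0.97239.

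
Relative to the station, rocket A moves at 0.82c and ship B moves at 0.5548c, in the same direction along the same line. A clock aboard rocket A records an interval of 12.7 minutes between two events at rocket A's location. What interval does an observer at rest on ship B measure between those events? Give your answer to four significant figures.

14.54 minutes

Transform rocket A's velocity into ship B's frame: (0.82 − 0.5548)/(1 − 0.82·0.5548) = 0.2652/0.545064, so the relative speed is 0.48655c.
γ for this relative speed: γ = 1/√(1 − 0.236731) = 1.1446.
Rocket A's interval is proper; time dilation gives Δt_B = γΔτ = 1.1446 × 12.7 minutes = 14.54 minutes.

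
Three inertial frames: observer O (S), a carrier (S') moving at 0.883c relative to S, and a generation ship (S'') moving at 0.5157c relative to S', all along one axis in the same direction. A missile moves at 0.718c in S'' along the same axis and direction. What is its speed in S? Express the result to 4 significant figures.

First combine the missile and generation ship (S''→S'): u₁ = (0.718 + 0.5157)/(1 + 0.718×0.5157) = 1.2337/1.3702726 = 0.90033.
Then combine with the carrier (S'→S): u = (0.90033 + 0.883)/(1 + 0.90033×0.883) = 1.78333/1.79499139 = 0.9935.

0.9935c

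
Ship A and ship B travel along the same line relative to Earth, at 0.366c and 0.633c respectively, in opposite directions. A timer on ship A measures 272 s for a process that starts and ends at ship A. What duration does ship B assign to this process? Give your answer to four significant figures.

465.0 s

Speed of ship A in ship B's frame: u = (v_A + v_B)/(1 + v_A v_B/c²) = (0.366 + 0.633)/(1 + 0.366×0.633) = 0.999/1.231678 = 0.81109; |u| = 0.81109c.
At |u| = 0.81109c, γ = (1 − 0.657867)^(−1/2) = 1.7096.
Ship A's interval is proper; time dilation gives Δt_B = γΔτ = 1.7096 × 272 s = 465.0 s.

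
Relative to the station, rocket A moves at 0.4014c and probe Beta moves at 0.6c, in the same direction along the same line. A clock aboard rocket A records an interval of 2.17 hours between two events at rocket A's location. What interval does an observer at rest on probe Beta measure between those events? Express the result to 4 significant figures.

Transform rocket A's velocity into probe Beta's frame: (0.4014 − 0.6)/(1 − 0.4014·0.6) = −0.1986/0.75916, so the relative speed is 0.2616c.
γ for this relative speed: γ = 1/√(1 − 0.0684346) = 1.0361.
The clock on rocket A records proper time, so probe Beta measures Δt = γΔτ = 1.0361 × 2.17 = 2.248 hours.

2.248 hours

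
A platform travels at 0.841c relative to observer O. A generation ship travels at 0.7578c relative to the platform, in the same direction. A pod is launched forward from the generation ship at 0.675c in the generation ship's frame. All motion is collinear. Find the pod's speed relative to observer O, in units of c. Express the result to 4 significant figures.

Compose velocities in two stages. Stage 1 (into S'): u₁ = (0.675+0.7578)/(1+0.675×0.7578) = 0.94792.
Stage 2 (into S): u = (0.94792+0.841)/(1+0.94792×0.841) = 0.99539, so the speed is 0.9954c.

0.9954c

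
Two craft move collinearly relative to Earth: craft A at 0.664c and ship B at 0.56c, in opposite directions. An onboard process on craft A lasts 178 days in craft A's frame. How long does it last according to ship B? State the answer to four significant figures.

394.2 days

Transform craft A's velocity into ship B's frame: (0.664 + 0.56)/(1 + 0.664·0.56) = 1.224/1.37184, so the relative speed is 0.89223c.
At |u| = 0.89223c, γ = (1 − 0.796074)^(−1/2) = 2.2144.
The clock on craft A records proper time, so ship B measures Δt = γΔτ = 2.2144 × 178 = 394.2 days.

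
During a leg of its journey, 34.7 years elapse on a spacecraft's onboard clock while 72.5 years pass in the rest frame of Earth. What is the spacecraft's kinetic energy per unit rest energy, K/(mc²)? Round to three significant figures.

1.09

From Δt = γΔτ: γ = 72.5/34.7 = 2.08934.
Since K = (γ−1)mc², K/(mc²) = 2.08934 − 1 = 1.09.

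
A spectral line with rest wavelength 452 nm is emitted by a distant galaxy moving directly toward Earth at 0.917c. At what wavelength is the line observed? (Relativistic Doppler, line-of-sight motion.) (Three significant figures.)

94.1 nm

Relativistic Doppler for wavelength: λ_obs = λ_src · √((1−β)/(1+β)).
With β = 0.917: factor = √(0.083/1.917) = 0.20808.
λ_obs = 452 × 0.20808 = 94.1 nm.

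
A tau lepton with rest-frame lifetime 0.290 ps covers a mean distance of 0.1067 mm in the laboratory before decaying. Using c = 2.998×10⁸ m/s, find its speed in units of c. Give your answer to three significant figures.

0.775c

d = βγcτ ⇒ βγ = d/(cτ) = 1.067×10^-4 m / (8.6942×10^-5 m) = 1.2273.
β = (βγ)/√(1+(βγ)²) = 1.2273/√2.50627 = 0.775.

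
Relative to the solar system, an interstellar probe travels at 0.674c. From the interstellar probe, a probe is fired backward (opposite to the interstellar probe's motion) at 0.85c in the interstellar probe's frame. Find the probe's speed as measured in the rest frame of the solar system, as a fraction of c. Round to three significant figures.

In units of c, u = (u' + v)/(1 + u'v) with u' = −0.85 and v = 0.674.
Numerator: −0.85 + 0.674 = −0.176. Denominator: 1 + (−0.85)(0.674) = 0.4271.
u = −0.176/0.4271 = −0.41208, so the speed is 0.412c.

0.412c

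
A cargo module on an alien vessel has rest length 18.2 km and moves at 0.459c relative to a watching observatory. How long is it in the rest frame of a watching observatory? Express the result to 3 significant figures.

Lorentz factor: γ = (1 − 0.210681)^(−1/2) = 1.1256.
Length contraction: L = L₀/γ = 18.2/1.1256 = 16.2 km.

16.2 km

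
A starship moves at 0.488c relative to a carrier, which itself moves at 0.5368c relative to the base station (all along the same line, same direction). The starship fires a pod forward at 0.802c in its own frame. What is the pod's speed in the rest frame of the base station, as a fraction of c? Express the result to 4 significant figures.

0.9775c

Compose velocities in two stages. Stage 1 (into S'): u₁ = (0.802+0.488)/(1+0.802×0.488) = 0.92714.
Stage 2 (into S): u = (0.92714+0.5368)/(1+0.92714×0.5368) = 0.97747, so the speed is 0.9775c.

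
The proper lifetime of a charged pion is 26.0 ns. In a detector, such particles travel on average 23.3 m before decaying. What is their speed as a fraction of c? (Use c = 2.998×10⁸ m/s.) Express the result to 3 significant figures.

0.948c

Lab distance = (lab lifetime)·v = γτ·βc, so βγ = d/(cτ) = 23.30/(2.998×10⁸ × 2.600×10^-8) = 2.9892.
With βγ = 2.9892: γ² = 1 + (βγ)² = 9.93532, and β = (βγ)/γ = 2.9892/3.15203 = 0.948.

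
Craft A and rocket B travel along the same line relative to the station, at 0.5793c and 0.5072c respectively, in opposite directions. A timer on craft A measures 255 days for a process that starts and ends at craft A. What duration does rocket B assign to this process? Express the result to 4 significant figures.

Speed of craft A in rocket B's frame: u = (v_A + v_B)/(1 + v_A v_B/c²) = (0.5793 + 0.5072)/(1 + 0.5793×0.5072) = 1.0865/1.29382096 = 0.83976; |u| = 0.83976c.
At |u| = 0.83976c, γ = (1 − 0.705197)^(−1/2) = 1.8418.
The clock on craft A records proper time, so rocket B measures Δt = γΔτ = 1.8418 × 255 = 469.7 days.

469.7 days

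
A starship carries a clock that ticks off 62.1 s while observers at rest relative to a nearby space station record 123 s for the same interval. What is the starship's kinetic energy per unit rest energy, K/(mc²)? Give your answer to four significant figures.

From Δt = γΔτ: γ = 123/62.1 = 1.98068.
Since K = (γ−1)mc², K/(mc²) = 1.98068 − 1 = 0.9807.

0.9807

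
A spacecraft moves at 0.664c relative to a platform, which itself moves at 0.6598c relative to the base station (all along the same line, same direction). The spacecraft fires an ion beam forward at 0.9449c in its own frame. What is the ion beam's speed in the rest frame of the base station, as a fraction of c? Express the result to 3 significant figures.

0.998c

Compose velocities in two stages. Stage 1 (into S'): u₁ = (0.9449+0.664)/(1+0.9449×0.664) = 0.98862.
Stage 2 (into S): u = (0.98862+0.6598)/(1+0.98862×0.6598) = 0.99766, so the speed is 0.998c.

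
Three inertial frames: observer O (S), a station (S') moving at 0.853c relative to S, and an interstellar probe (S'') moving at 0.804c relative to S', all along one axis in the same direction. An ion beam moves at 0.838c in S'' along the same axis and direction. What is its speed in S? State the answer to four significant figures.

0.9985c

First combine the ion beam and interstellar probe (S''→S'): u₁ = (0.838 + 0.804)/(1 + 0.838×0.804) = 1.642/1.673752 = 0.98103.
Then combine with the station (S'→S): u = (0.98103 + 0.853)/(1 + 0.98103×0.853) = 1.83403/1.83681859 = 0.99848.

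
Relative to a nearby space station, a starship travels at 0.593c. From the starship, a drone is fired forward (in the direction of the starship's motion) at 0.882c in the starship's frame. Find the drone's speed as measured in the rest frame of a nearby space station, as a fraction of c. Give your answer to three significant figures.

In units of c, u = (u' + v)/(1 + u'v) with u' = 0.882 and v = 0.593.
Numerator: 0.882 + 0.593 = 1.475. Denominator: 1 + (0.882)(0.593) = 1.523026.
u = 1.475/1.523026 = 0.96847, so the speed is 0.968c.

0.968c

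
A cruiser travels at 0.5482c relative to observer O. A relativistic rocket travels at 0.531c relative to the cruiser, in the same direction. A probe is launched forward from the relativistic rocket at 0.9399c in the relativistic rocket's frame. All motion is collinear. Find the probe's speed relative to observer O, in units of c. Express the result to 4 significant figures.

0.9945c

Compose velocities in two stages. Stage 1 (into S'): u₁ = (0.9399+0.531)/(1+0.9399×0.531) = 0.9812.
Stage 2 (into S): u = (0.9812+0.5482)/(1+0.9812×0.5482) = 0.99448, so the speed is 0.9945c.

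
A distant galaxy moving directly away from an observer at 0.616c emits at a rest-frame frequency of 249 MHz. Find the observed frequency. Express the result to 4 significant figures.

Relativistic Doppler (source moving away): f_obs = f_src · √((1−β)/(1+β)).
With β = 0.616: factor = √(0.384/1.616) = 0.48747.
f_obs = 249 × 0.48747 = 121.4 MHz.

121.4 MHz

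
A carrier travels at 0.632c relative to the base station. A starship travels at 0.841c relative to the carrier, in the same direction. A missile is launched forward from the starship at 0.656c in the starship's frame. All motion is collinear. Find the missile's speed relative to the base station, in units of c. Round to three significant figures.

First combine the missile and starship (S''→S'): u₁ = (0.656 + 0.841)/(1 + 0.656×0.841) = 1.497/1.551696 = 0.96475.
Then combine with the carrier (S'→S): u = (0.96475 + 0.632)/(1 + 0.96475×0.632) = 1.59675/1.609722 = 0.99194.

0.992c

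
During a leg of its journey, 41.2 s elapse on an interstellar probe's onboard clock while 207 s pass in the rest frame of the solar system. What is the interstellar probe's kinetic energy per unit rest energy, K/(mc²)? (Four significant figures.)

The time-dilation ratio gives γ = 207/41.2 = 5.02427.
Since K = (γ−1)mc², K/(mc²) = 5.02427 − 1 = 4.024.

4.024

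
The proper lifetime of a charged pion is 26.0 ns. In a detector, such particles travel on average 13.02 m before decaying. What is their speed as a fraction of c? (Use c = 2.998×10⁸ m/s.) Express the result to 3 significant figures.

d = βγcτ ⇒ βγ = d/(cτ) = 13.02 m / (7.7948 m) = 1.6703.
β = (βγ)/√(1+(βγ)²) = 1.6703/√3.7899 = 0.858.

0.858c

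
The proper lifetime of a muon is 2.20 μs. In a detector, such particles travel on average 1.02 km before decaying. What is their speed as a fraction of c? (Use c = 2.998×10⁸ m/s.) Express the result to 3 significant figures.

0.840c

Let x = d/(cτ) = 1020 m / (2.998×10⁸ m/s × 2.200×10^-6 s) = 1.5465. Since d = βγcτ, x = βγ = β/√(1−β²).
Solving: β² = x²/(1+x²) = 2.39166/3.39166 = 0.705159, so β = 0.840.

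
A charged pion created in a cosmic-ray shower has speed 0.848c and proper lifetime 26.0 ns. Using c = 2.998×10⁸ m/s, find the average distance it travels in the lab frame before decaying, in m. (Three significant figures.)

β² = 0.719104, so γ = 1/√0.280896 = 1.8868.
Lab-frame lifetime: Δt = γτ = 1.8868 × 26.0 ns = 49.057 ns.
Distance: d = vΔt = 0.848 × 2.998×10⁸ m/s × 4.9057×10^-8 s = 12.5 m.

12.5 m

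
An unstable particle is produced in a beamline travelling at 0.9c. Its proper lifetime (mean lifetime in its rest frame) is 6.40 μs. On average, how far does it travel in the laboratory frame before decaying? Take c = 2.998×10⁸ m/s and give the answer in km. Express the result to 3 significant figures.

3.96 km

β² = 0.81, so γ = 1/√0.19 = 2.2942.
Lab-frame lifetime: Δt = γτ = 2.2942 × 6.40 μs = 14.683 μs.
Distance: d = vΔt = 0.9 × 2.998×10⁸ m/s × 1.4683×10^-5 s = 3960 m = 3.96 km.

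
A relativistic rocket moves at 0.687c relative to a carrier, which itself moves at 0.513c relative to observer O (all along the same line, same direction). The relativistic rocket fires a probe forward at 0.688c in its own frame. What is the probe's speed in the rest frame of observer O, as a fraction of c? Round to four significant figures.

Compose velocities in two stages. Stage 1 (into S'): u₁ = (0.688+0.687)/(1+0.688×0.687) = 0.93369.
Stage 2 (into S): u = (0.93369+0.513)/(1+0.93369×0.513) = 0.97817, so the speed is 0.9782c.

0.9782c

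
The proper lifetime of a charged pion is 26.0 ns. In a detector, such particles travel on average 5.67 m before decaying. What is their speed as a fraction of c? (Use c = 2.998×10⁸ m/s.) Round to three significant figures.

0.588c

d = βγcτ ⇒ βγ = d/(cτ) = 5.670 m / (7.7948 m) = 0.72741.
β = (βγ)/√(1+(βγ)²) = 0.72741/√1.529125 = 0.588.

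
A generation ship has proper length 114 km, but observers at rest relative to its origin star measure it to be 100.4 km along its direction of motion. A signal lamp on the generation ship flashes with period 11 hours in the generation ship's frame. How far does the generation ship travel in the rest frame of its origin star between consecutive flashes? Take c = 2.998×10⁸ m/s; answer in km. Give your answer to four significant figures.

6.385×10^9 km

Length contraction gives γ = L₀/L = 114/100.4 = 1.13546.
β = √(1 − 1/γ²) = 0.47367. Lab-frame period = γτ = 1.13546×11 hours = 12.49 hours. Distance = βc × γτ = 0.47367 × 2.998×10⁸ m/s × 44964 s = 6.3852×10^12 m = 6.385×10^9 km.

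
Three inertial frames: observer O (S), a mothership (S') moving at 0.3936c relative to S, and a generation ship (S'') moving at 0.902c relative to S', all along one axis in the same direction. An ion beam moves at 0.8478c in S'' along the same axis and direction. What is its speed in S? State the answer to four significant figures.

Compose velocities in two stages. Stage 1 (into S'): u₁ = (0.8478+0.902)/(1+0.8478×0.902) = 0.99155.
Stage 2 (into S): u = (0.99155+0.3936)/(1+0.99155×0.3936) = 0.99631, so the speed is 0.9963c.

0.9963c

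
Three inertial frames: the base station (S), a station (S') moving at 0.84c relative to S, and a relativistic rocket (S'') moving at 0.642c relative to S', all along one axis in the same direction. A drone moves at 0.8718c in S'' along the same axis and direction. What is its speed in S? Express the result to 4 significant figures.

First combine the drone and relativistic rocket (S''→S'): u₁ = (0.8718 + 0.642)/(1 + 0.8718×0.642) = 1.5138/1.5596956 = 0.97057.
Then combine with the station (S'→S): u = (0.97057 + 0.84)/(1 + 0.97057×0.84) = 1.81057/1.8152788 = 0.99741.

0.9974c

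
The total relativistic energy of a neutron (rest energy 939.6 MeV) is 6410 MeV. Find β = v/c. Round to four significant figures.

0.9892

γ = E/(mc²) = 6410/939.6 = 6.8221.
β = √(1 − 1/γ²) = √(1 − 0.0214864) = √0.9785136 = 0.9892.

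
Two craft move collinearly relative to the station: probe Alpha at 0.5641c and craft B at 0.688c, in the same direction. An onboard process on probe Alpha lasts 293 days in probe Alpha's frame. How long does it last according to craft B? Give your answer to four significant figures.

299.2 days

The velocity of probe Alpha relative to craft B is (0.5641 − 0.688)c / (1 − 0.5641×0.688) = −0.20248c; relative speed 0.20248c.
γ for this relative speed: γ = 1/√(1 − 0.0409982) = 1.0212.
The clock on probe Alpha records proper time, so craft B measures Δt = γΔτ = 1.0212 × 293 = 299.2 days.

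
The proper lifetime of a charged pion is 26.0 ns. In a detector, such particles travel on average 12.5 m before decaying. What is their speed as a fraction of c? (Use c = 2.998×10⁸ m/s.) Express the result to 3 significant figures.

Let x = d/(cτ) = 12.50 m / (2.998×10⁸ m/s × 2.600×10^-8 s) = 1.6036. Since d = βγcτ, x = βγ = β/√(1−β²).
Solving: β² = x²/(1+x²) = 2.57153/3.57153 = 0.720008, so β = 0.849.

0.849c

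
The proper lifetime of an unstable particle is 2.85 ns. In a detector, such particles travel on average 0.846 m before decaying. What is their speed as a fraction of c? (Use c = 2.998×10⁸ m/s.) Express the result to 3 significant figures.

d = βγcτ ⇒ βγ = d/(cτ) = 0.8460 m / (0.85443 m) = 0.99013.
β = (βγ)/√(1+(βγ)²) = 0.99013/√1.980357 = 0.704.

0.704c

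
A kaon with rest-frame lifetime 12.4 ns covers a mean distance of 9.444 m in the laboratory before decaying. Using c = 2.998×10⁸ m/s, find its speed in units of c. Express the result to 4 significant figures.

0.9305c

Let x = d/(cτ) = 9.444 m / (2.998×10⁸ m/s × 1.240×10^-8 s) = 2.5404. Since d = βγcτ, x = βγ = β/√(1−β²).
Solving: β² = x²/(1+x²) = 6.45363/7.45363 = 0.865837, so β = 0.9305.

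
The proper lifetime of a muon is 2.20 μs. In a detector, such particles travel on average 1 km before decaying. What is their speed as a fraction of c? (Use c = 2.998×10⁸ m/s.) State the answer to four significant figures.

0.8348c

Let x = d/(cτ) = 1000 m / (2.998×10⁸ m/s × 2.200×10^-6 s) = 1.5162. Since d = βγcτ, x = βγ = β/√(1−β²).
Solving: β² = x²/(1+x²) = 2.29886/3.29886 = 0.696865, so β = 0.8348.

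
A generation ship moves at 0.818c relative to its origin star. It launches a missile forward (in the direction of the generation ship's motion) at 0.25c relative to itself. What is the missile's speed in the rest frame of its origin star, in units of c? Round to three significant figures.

In units of c, u = (u' + v)/(1 + u'v) with u' = 0.25 and v = 0.818.
Numerator: 0.25 + 0.818 = 1.068. Denominator: 1 + (0.25)(0.818) = 1.2045.
u = 1.068/1.2045 = 0.88667, so the speed is 0.887c.

0.887c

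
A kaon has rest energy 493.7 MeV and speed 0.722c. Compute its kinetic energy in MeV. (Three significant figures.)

220 MeV

γ = 1/√(1 − β²) = 1/√(1 − 0.521284) = 1/√0.478716 = 1/0.691893 = 1.44531.
Kinetic energy: K = (γ − 1)mc² = (1.44531 − 1) × 493.7 MeV = 0.44531 × 493.7 = 220 MeV.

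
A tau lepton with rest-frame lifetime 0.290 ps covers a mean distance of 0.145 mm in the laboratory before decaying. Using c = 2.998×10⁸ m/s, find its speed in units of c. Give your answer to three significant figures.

d = βγcτ ⇒ βγ = d/(cτ) = 1.450×10^-4 m / (8.6942×10^-5 m) = 1.6678.
β = (βγ)/√(1+(βγ)²) = 1.6678/√3.78156 = 0.858.

0.858c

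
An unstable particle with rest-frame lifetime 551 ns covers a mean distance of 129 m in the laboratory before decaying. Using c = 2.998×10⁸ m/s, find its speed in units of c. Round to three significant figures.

Lab distance = (lab lifetime)·v = γτ·βc, so βγ = d/(cτ) = 129.0/(2.998×10⁸ × 5.510×10^-7) = 0.78092.
With βγ = 0.78092: γ² = 1 + (βγ)² = 1.609836, and β = (βγ)/γ = 0.78092/1.26879 = 0.615.

0.615c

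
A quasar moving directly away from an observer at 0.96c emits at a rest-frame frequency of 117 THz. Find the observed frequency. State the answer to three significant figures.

Relativistic Doppler (source moving away): f_obs = f_src · √((1−β)/(1+β)).
With β = 0.96: factor = √(0.04/1.96) = 0.14286.
f_obs = 117 × 0.14286 = 16.7 THz.

16.7 THz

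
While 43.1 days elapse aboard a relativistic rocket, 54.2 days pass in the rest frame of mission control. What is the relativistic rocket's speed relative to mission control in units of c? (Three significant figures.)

γ = Δt/Δτ = 54.2/43.1 = 1.2575.
β = √(1 − 1/γ²) = √(1 − 0.632389) = √0.367611 = 0.606.

0.606c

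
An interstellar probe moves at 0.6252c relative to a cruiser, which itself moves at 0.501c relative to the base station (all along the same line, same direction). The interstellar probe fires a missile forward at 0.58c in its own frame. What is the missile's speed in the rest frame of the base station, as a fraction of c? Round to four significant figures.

First combine the missile and interstellar probe (S''→S'): u₁ = (0.58 + 0.6252)/(1 + 0.58×0.6252) = 1.2052/1.362616 = 0.88448.
Then combine with the cruiser (S'→S): u = (0.88448 + 0.501)/(1 + 0.88448×0.501) = 1.38548/1.44312448 = 0.96006.

0.9601c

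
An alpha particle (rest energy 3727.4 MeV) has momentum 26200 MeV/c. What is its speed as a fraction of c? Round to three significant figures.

0.990c

pc/(mc²) = 26200/3727.4 = 7.029 = βγ = β/√(1−β²).
So β² = x²/(1 + x²) with x = 7.029: x² = 49.4068, β² = 49.4068/50.4068 = 0.980161, β = 0.990.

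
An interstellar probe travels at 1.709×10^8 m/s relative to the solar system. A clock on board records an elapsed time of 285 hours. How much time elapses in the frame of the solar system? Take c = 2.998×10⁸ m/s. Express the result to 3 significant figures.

347 hours

β = v/c = (1.709×10^8 m/s)/(2.998×10⁸ m/s) = 0.570047.
With β = 0.570047, γ = 1/√(1 − 0.570047²) = 1/√0.6750464 = 1.2171.
Time dilation: Δt = γ·Δτ = 1.2171 × 285 = 347 hours.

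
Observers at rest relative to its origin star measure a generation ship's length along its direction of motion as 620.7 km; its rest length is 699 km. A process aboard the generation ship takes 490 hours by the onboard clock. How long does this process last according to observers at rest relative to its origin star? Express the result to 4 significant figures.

551.8 hours

From L = L₀/γ: γ = 699/620.7 = 1.12615.
Δt = γΔτ = 1.12615 × 490 = 551.8 hours.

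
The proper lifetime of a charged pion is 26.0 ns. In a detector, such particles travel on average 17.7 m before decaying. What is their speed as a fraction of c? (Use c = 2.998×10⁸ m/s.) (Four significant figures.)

0.9152c

Let x = d/(cτ) = 17.70 m / (2.998×10⁸ m/s × 2.600×10^-8 s) = 2.2707. Since d = βγcτ, x = βγ = β/√(1−β²).
Solving: β² = x²/(1+x²) = 5.15608/6.15608 = 0.837559, so β = 0.9152.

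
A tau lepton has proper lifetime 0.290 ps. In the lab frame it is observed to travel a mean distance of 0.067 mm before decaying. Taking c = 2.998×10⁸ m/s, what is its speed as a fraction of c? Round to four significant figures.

d = βγcτ ⇒ βγ = d/(cτ) = 6.700×10^-5 m / (8.6942×10^-5 m) = 0.77063.
β = (βγ)/√(1+(βγ)²) = 0.77063/√1.593871 = 0.6104.

0.6104c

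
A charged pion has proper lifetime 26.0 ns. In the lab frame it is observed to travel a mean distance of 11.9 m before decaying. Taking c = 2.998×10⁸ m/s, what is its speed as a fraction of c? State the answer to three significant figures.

0.837c

Let x = d/(cτ) = 11.90 m / (2.998×10⁸ m/s × 2.600×10^-8 s) = 1.5267. Since d = βγcτ, x = βγ = β/√(1−β²).
Solving: β² = x²/(1+x²) = 2.33081/3.33081 = 0.699773, so β = 0.837.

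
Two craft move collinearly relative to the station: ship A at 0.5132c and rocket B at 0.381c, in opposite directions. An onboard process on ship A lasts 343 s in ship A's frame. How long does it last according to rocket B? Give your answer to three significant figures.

Speed of ship A in rocket B's frame: u = (v_A + v_B)/(1 + v_A v_B/c²) = (0.5132 + 0.381)/(1 + 0.5132×0.381) = 0.8942/1.1955292 = 0.74795; |u| = 0.74795c.
γ for this relative speed: γ = 1/√(1 − 0.559429) = 1.5066.
The clock on ship A records proper time, so rocket B measures Δt = γΔτ = 1.5066 × 343 = 517 s.

517 s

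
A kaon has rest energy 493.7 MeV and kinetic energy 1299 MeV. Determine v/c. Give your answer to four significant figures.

0.9613

γ = 1 + K/(mc²) = 1 + 1299/493.7 = 3.6312.
β = √(1 − 1/γ²) = √(1 − 0.0758402) = √0.9241598 = 0.9613.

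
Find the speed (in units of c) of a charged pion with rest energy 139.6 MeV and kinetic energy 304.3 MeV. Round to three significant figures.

0.949c

K = (γ−1)mc², so γ = 1 + 304.3/139.6 = 3.1798.
Then v/c = √(1 − γ⁻²) = √(1 − 0.0989009) = √0.9010991 = 0.949.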